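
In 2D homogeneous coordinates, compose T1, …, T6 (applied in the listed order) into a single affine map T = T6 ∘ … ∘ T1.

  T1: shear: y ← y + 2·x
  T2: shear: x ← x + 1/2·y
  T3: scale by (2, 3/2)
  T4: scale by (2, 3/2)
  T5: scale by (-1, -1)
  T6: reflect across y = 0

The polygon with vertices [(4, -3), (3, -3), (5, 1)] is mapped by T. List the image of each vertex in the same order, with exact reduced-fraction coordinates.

T1 shear: y ← y + 2·x: (4, -3) → (4, 5); (3, -3) → (3, 3); (5, 1) → (5, 11)
T2 shear: x ← x + 1/2·y: (4, 5) → (13/2, 5); (3, 3) → (9/2, 3); (5, 11) → (21/2, 11)
T3 scale by (2, 3/2): (13/2, 5) → (13, 15/2); (9/2, 3) → (9, 9/2); (21/2, 11) → (21, 33/2)
T4 scale by (2, 3/2): (13, 15/2) → (26, 45/4); (9, 9/2) → (18, 27/4); (21, 33/2) → (42, 99/4)
T5 scale by (-1, -1): (26, 45/4) → (-26, -45/4); (18, 27/4) → (-18, -27/4); (42, 99/4) → (-42, -99/4)
T6 reflect across y = 0: (-26, -45/4) → (-26, 45/4); (-18, -27/4) → (-18, 27/4); (-42, -99/4) → (-42, 99/4)

image vertices: (-26, 45/4), (-18, 27/4), (-42, 99/4)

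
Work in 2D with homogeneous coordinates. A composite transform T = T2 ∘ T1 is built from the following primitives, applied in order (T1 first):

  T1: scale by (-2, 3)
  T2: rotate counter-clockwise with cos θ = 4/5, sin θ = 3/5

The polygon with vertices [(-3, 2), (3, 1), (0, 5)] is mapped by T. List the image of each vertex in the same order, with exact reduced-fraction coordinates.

image vertices: (6/5, 42/5), (-33/5, -6/5), (-9, 12)

T1 scale by (-2, 3): (-3, 2) → (6, 6); (3, 1) → (-6, 3); (0, 5) → (0, 15)
T2 rotate counter-clockwise with cos θ = 4/5, sin θ = 3/5: (6, 6) → (6/5, 42/5); (-6, 3) → (-33/5, -6/5); (0, 15) → (-9, 12)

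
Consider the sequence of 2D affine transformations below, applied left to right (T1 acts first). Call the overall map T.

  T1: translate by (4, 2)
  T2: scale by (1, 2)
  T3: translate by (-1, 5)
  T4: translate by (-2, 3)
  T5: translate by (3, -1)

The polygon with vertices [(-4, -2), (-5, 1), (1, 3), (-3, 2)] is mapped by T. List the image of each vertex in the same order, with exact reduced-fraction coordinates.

T1 translate by (4, 2): (-4, -2) → (0, 0); (-5, 1) → (-1, 3); (1, 3) → (5, 5); (-3, 2) → (1, 4)
T2 scale by (1, 2): (0, 0) → (0, 0); (-1, 3) → (-1, 6); (5, 5) → (5, 10); (1, 4) → (1, 8)
T3 translate by (-1, 5): (0, 0) → (-1, 5); (-1, 6) → (-2, 11); (5, 10) → (4, 15); (1, 8) → (0, 13)
T4 translate by (-2, 3): (-1, 5) → (-3, 8); (-2, 11) → (-4, 14); (4, 15) → (2, 18); (0, 13) → (-2, 16)
T5 translate by (3, -1): (-3, 8) → (0, 7); (-4, 14) → (-1, 13); (2, 18) → (5, 17); (-2, 16) → (1, 15)

image vertices: (0, 7), (-1, 13), (5, 17), (1, 15)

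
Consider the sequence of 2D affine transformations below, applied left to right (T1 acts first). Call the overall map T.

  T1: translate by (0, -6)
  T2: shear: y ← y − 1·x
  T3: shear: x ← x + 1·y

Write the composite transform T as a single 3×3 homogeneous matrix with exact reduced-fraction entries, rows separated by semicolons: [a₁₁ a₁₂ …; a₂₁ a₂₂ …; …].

T1 = [1 0 0; 0 1 -6; 0 0 1]
T2·T1 = [1 0 0; -1 1 -6; 0 0 1]
T3·…·T1 = [0 1 -6; -1 1 -6; 0 0 1]

T = [0 1 -6; -1 1 -6; 0 0 1]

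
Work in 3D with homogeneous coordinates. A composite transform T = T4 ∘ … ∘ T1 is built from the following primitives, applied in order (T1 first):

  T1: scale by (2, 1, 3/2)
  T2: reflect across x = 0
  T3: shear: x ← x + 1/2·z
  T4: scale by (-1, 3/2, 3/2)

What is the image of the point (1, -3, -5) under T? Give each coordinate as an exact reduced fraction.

T1 scale by (2, 1, 3/2): (1, -3, -5) → (2, -3, -15/2)
T2 reflect across x = 0: (2, -3, -15/2) → (-2, -3, -15/2)
T3 shear: x ← x + 1/2·z: (-2, -3, -15/2) → (-23/4, -3, -15/2)
T4 scale by (-1, 3/2, 3/2): (-23/4, -3, -15/2) → (23/4, -9/2, -45/4)

T(p) = (23/4, -9/2, -45/4)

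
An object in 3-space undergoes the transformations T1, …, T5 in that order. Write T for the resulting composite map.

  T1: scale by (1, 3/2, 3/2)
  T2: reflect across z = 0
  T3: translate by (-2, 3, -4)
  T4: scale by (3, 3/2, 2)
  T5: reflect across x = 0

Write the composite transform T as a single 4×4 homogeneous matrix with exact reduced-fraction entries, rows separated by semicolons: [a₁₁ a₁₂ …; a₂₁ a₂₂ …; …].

T = [-3 0 0 6; 0 9/4 0 9/2; 0 0 -3 -8; 0 0 0 1]

T1 = [1 0 0 0; 0 3/2 0 0; 0 0 3/2 0; 0 0 0 1]
T2·T1 = [1 0 0 0; 0 3/2 0 0; 0 0 -3/2 0; 0 0 0 1]
T3·…·T1 = [1 0 0 -2; 0 3/2 0 3; 0 0 -3/2 -4; 0 0 0 1]
T4·…·T1 = [3 0 0 -6; 0 9/4 0 9/2; 0 0 -3 -8; 0 0 0 1]
T5·…·T1 = [-3 0 0 6; 0 9/4 0 9/2; 0 0 -3 -8; 0 0 0 1]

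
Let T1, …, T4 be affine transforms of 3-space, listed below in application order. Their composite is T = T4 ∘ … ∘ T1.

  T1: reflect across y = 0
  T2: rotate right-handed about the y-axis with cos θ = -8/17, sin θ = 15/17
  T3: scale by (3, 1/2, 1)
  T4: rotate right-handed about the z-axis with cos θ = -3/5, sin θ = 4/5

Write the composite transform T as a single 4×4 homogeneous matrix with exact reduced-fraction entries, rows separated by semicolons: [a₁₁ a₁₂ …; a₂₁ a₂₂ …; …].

T = [72/85 2/5 -27/17 0; -96/85 3/10 36/17 0; -15/17 0 -8/17 0; 0 0 0 1]

T1 = [1 0 0 0; 0 -1 0 0; 0 0 1 0; 0 0 0 1]
T2·T1 = [-8/17 0 15/17 0; 0 -1 0 0; -15/17 0 -8/17 0; 0 0 0 1]
T3·…·T1 = [-24/17 0 45/17 0; 0 -1/2 0 0; -15/17 0 -8/17 0; 0 0 0 1]
T4·…·T1 = [72/85 2/5 -27/17 0; -96/85 3/10 36/17 0; -15/17 0 -8/17 0; 0 0 0 1]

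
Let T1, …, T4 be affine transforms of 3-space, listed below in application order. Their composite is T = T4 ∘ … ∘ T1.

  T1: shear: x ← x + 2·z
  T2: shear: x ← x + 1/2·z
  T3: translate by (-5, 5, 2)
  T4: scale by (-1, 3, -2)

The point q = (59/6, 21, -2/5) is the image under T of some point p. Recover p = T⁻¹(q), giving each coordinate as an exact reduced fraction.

T1 = [1 0 2 0; 0 1 0 0; 0 0 1 0; 0 0 0 1]
T2·T1 = [1 0 5/2 0; 0 1 0 0; 0 0 1 0; 0 0 0 1]
T3·…·T1 = [1 0 5/2 -5; 0 1 0 5; 0 0 1 2; 0 0 0 1]
T4·…·T1 = [-1 0 -5/2 5; 0 3 0 15; 0 0 -2 -4; 0 0 0 1]
det M = 6; M⁻¹ = [-1 0 5/4 10; 0 1/3 0 -5; 0 0 -1/2 -2; 0 0 0 1]
M⁻¹ · (59/6, 21, -2/5)ᵀ = (-1/3, 2, -9/5)ᵀ

p = (-1/3, 2, -9/5)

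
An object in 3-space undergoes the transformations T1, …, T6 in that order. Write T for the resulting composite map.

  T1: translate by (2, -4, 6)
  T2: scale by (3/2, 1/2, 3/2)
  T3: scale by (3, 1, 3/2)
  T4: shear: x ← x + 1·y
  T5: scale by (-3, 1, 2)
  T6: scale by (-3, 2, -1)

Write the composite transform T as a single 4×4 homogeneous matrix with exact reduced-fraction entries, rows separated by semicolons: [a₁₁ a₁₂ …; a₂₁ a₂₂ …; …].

T = [81/2 9/2 0 63; 0 1 0 -4; 0 0 -9/2 -27; 0 0 0 1]

T1 = [1 0 0 2; 0 1 0 -4; 0 0 1 6; 0 0 0 1]
T2·T1 = [3/2 0 0 3; 0 1/2 0 -2; 0 0 3/2 9; 0 0 0 1]
T3·…·T1 = [9/2 0 0 9; 0 1/2 0 -2; 0 0 9/4 27/2; 0 0 0 1]
T4·…·T1 = [9/2 1/2 0 7; 0 1/2 0 -2; 0 0 9/4 27/2; 0 0 0 1]
T5·…·T1 = [-27/2 -3/2 0 -21; 0 1/2 0 -2; 0 0 9/2 27; 0 0 0 1]
T6·…·T1 = [81/2 9/2 0 63; 0 1 0 -4; 0 0 -9/2 -27; 0 0 0 1]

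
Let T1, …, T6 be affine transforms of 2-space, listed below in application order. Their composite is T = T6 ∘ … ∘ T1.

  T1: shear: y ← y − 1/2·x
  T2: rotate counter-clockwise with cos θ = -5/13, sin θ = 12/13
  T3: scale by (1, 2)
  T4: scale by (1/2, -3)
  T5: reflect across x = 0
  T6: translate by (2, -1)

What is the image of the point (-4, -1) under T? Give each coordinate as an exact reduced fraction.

T(p) = (22/13, 305/13)

T1 shear: y ← y − 1/2·x: (-4, -1) → (-4, 1)
T2 rotate counter-clockwise with cos θ = -5/13, sin θ = 12/13: (-4, 1) → (8/13, -53/13)
T3 scale by (1, 2): (8/13, -53/13) → (8/13, -106/13)
T4 scale by (1/2, -3): (8/13, -106/13) → (4/13, 318/13)
T5 reflect across x = 0: (4/13, 318/13) → (-4/13, 318/13)
T6 translate by (2, -1): (-4/13, 318/13) → (22/13, 305/13)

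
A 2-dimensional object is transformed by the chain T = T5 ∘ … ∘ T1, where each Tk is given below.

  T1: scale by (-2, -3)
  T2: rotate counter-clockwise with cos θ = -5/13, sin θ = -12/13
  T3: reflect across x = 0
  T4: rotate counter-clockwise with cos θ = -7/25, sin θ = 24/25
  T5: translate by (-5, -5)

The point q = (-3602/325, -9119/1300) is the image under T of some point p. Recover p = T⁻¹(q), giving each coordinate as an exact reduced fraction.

p = (3, 3/4)

T1 = [-2 0 0; 0 -3 0; 0 0 1]
T2·T1 = [10/13 -36/13 0; 24/13 15/13 0; 0 0 1]
T3·…·T1 = [-10/13 36/13 0; 24/13 15/13 0; 0 0 1]
T4·…·T1 = [-506/325 -612/325 0; -408/325 759/325 0; 0 0 1]
T5·…·T1 = [-506/325 -612/325 -5; -408/325 759/325 -5; 0 0 1]
det M = -6; M⁻¹ = [-253/650 -102/325 -457/130; -68/325 253/975 49/195; 0 0 1]
M⁻¹ · (-3602/325, -9119/1300)ᵀ = (3, 3/4)ᵀ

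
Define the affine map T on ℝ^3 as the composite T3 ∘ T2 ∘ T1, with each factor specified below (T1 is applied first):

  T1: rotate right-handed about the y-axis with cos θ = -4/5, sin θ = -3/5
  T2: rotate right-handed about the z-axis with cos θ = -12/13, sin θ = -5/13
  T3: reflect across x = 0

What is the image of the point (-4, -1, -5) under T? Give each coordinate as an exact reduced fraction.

T(p) = (397/65, -19/13, 8/5)

T1 rotate right-handed about the y-axis with cos θ = -4/5, sin θ = -3/5: (-4, -1, -5) → (31/5, -1, 8/5)
T2 rotate right-handed about the z-axis with cos θ = -12/13, sin θ = -5/13: (31/5, -1, 8/5) → (-397/65, -19/13, 8/5)
T3 reflect across x = 0: (-397/65, -19/13, 8/5) → (397/65, -19/13, 8/5)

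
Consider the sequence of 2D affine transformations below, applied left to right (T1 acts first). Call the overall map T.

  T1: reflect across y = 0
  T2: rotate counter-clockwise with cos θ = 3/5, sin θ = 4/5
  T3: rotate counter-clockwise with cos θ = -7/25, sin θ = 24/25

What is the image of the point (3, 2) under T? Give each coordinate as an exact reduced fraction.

T1 reflect across y = 0: (3, 2) → (3, -2)
T2 rotate counter-clockwise with cos θ = 3/5, sin θ = 4/5: (3, -2) → (17/5, 6/5)
T3 rotate counter-clockwise with cos θ = -7/25, sin θ = 24/25: (17/5, 6/5) → (-263/125, 366/125)

T(p) = (-263/125, 366/125)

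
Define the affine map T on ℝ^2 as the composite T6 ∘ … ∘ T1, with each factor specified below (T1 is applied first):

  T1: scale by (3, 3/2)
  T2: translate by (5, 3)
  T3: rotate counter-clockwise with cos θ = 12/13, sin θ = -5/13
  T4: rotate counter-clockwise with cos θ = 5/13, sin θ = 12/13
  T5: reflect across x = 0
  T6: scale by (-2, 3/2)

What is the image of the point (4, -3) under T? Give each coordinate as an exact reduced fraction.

T1 scale by (3, 3/2): (4, -3) → (12, -9/2)
T2 translate by (5, 3): (12, -9/2) → (17, -3/2)
T3 rotate counter-clockwise with cos θ = 12/13, sin θ = -5/13: (17, -3/2) → (393/26, -103/13)
T4 rotate counter-clockwise with cos θ = 5/13, sin θ = 12/13: (393/26, -103/13) → (4437/338, 1843/169)
T5 reflect across x = 0: (4437/338, 1843/169) → (-4437/338, 1843/169)
T6 scale by (-2, 3/2): (-4437/338, 1843/169) → (4437/169, 5529/338)

T(p) = (4437/169, 5529/338)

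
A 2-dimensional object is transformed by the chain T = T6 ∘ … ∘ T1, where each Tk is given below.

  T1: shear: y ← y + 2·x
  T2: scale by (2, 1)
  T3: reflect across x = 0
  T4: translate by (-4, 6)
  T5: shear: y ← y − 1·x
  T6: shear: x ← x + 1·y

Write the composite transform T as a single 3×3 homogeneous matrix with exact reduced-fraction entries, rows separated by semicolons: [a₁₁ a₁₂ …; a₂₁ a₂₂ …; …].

T = [2 1 6; 4 1 10; 0 0 1]

T1 = [1 0 0; 2 1 0; 0 0 1]
T2·T1 = [2 0 0; 2 1 0; 0 0 1]
T3·…·T1 = [-2 0 0; 2 1 0; 0 0 1]
T4·…·T1 = [-2 0 -4; 2 1 6; 0 0 1]
T5·…·T1 = [-2 0 -4; 4 1 10; 0 0 1]
T6·…·T1 = [2 1 6; 4 1 10; 0 0 1]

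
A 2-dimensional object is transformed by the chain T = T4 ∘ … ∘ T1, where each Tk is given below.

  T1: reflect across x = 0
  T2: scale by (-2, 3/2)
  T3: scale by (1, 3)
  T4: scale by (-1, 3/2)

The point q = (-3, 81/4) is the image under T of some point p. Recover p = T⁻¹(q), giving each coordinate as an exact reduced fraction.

T1 = [-1 0 0; 0 1 0; 0 0 1]
T2·T1 = [2 0 0; 0 3/2 0; 0 0 1]
T3·…·T1 = [2 0 0; 0 9/2 0; 0 0 1]
T4·…·T1 = [-2 0 0; 0 27/4 0; 0 0 1]
det M = -27/2; M⁻¹ = [-1/2 0 0; 0 4/27 0; 0 0 1]
M⁻¹ · (-3, 81/4)ᵀ = (3/2, 3)ᵀ

p = (3/2, 3)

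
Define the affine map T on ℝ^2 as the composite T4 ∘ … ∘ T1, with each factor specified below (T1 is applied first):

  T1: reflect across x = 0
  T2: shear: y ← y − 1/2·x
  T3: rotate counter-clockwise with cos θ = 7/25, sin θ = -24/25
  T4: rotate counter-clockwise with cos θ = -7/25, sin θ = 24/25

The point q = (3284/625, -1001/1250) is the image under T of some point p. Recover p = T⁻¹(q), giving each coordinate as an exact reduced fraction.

p = (-4, -3/2)

T1 = [-1 0 0; 0 1 0; 0 0 1]
T2·T1 = [-1 0 0; 1/2 1 0; 0 0 1]
T3·…·T1 = [1/5 24/25 0; 11/10 7/25 0; 0 0 1]
T4·…·T1 = [-139/125 -336/625 0; -29/250 527/625 0; 0 0 1]
det M = -1; M⁻¹ = [-527/625 -336/625 0; -29/250 139/125 0; 0 0 1]
M⁻¹ · (3284/625, -1001/1250)ᵀ = (-4, -3/2)ᵀ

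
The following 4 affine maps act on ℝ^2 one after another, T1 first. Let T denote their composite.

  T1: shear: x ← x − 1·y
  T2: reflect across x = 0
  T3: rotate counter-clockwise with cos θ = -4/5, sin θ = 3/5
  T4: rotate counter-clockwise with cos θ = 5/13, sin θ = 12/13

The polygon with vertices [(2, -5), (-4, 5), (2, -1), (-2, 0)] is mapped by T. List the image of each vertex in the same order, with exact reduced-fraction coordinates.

image vertices: (227/65, 511/65), (-339/65, -577/65), (27/13, 31/13), (-112/65, -66/65)

T1 shear: x ← x − 1·y: (2, -5) → (7, -5); (-4, 5) → (-9, 5); (2, -1) → (3, -1); (-2, 0) → (-2, 0)
T2 reflect across x = 0: (7, -5) → (-7, -5); (-9, 5) → (9, 5); (3, -1) → (-3, -1); (-2, 0) → (2, 0)
T3 rotate counter-clockwise with cos θ = -4/5, sin θ = 3/5: (-7, -5) → (43/5, -1/5); (9, 5) → (-51/5, 7/5); (-3, -1) → (3, -1); (2, 0) → (-8/5, 6/5)
T4 rotate counter-clockwise with cos θ = 5/13, sin θ = 12/13: (43/5, -1/5) → (227/65, 511/65); (-51/5, 7/5) → (-339/65, -577/65); (3, -1) → (27/13, 31/13); (-8/5, 6/5) → (-112/65, -66/65)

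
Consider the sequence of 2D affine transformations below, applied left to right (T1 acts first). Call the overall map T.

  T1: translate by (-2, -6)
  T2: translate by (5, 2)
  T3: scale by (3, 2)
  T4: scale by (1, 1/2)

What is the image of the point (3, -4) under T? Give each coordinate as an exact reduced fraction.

T(p) = (18, -8)

T1 translate by (-2, -6): (3, -4) → (1, -10)
T2 translate by (5, 2): (1, -10) → (6, -8)
T3 scale by (3, 2): (6, -8) → (18, -16)
T4 scale by (1, 1/2): (18, -16) → (18, -8)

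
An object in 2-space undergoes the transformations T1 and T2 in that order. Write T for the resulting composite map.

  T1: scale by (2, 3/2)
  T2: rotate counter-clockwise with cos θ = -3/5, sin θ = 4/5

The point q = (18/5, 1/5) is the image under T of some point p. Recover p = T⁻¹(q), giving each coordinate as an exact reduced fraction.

p = (-1, -2)

T1 = [2 0 0; 0 3/2 0; 0 0 1]
T2·T1 = [-6/5 -6/5 0; 8/5 -9/10 0; 0 0 1]
det M = 3; M⁻¹ = [-3/10 2/5 0; -8/15 -2/5 0; 0 0 1]
M⁻¹ · (18/5, 1/5)ᵀ = (-1, -2)ᵀ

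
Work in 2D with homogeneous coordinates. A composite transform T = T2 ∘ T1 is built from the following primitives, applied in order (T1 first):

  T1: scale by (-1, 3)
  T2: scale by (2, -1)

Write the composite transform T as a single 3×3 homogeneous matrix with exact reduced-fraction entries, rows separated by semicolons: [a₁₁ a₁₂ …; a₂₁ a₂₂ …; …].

T1 = [-1 0 0; 0 3 0; 0 0 1]
T2·T1 = [-2 0 0; 0 -3 0; 0 0 1]

T = [-2 0 0; 0 -3 0; 0 0 1]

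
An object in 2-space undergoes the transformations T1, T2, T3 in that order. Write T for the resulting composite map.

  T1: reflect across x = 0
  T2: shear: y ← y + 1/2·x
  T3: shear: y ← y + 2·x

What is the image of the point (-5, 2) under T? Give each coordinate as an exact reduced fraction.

T(p) = (5, 29/2)

T1 reflect across x = 0: (-5, 2) → (5, 2)
T2 shear: y ← y + 1/2·x: (5, 2) → (5, 9/2)
T3 shear: y ← y + 2·x: (5, 9/2) → (5, 29/2)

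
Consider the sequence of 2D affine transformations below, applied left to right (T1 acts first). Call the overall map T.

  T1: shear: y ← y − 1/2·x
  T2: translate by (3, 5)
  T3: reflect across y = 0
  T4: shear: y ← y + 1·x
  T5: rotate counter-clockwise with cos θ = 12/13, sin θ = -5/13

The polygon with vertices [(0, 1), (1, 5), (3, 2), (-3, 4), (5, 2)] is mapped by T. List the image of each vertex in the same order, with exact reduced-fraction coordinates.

T1 shear: y ← y − 1/2·x: (0, 1) → (0, 1); (1, 5) → (1, 9/2); (3, 2) → (3, 1/2); (-3, 4) → (-3, 11/2); (5, 2) → (5, -1/2)
T2 translate by (3, 5): (0, 1) → (3, 6); (1, 9/2) → (4, 19/2); (3, 1/2) → (6, 11/2); (-3, 11/2) → (0, 21/2); (5, -1/2) → (8, 9/2)
T3 reflect across y = 0: (3, 6) → (3, -6); (4, 19/2) → (4, -19/2); (6, 11/2) → (6, -11/2); (0, 21/2) → (0, -21/2); (8, 9/2) → (8, -9/2)
T4 shear: y ← y + 1·x: (3, -6) → (3, -3); (4, -19/2) → (4, -11/2); (6, -11/2) → (6, 1/2); (0, -21/2) → (0, -21/2); (8, -9/2) → (8, 7/2)
T5 rotate counter-clockwise with cos θ = 12/13, sin θ = -5/13: (3, -3) → (21/13, -51/13); (4, -11/2) → (41/26, -86/13); (6, 1/2) → (149/26, -24/13); (0, -21/2) → (-105/26, -126/13); (8, 7/2) → (227/26, 2/13)

image vertices: (21/13, -51/13), (41/26, -86/13), (149/26, -24/13), (-105/26, -126/13), (227/26, 2/13)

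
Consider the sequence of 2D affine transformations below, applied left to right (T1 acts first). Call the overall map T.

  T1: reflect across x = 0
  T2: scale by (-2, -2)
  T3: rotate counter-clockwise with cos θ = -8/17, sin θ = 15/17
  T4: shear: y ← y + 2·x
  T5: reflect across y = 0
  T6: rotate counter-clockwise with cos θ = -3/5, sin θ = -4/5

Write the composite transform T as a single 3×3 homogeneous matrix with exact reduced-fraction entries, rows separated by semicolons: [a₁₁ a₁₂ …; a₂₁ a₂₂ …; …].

T1 = [-1 0 0; 0 1 0; 0 0 1]
T2·T1 = [2 0 0; 0 -2 0; 0 0 1]
T3·…·T1 = [-16/17 30/17 0; 30/17 16/17 0; 0 0 1]
T4·…·T1 = [-16/17 30/17 0; -2/17 76/17 0; 0 0 1]
T5·…·T1 = [-16/17 30/17 0; 2/17 -76/17 0; 0 0 1]
T6·…·T1 = [56/85 -394/85 0; 58/85 108/85 0; 0 0 1]

T = [56/85 -394/85 0; 58/85 108/85 0; 0 0 1]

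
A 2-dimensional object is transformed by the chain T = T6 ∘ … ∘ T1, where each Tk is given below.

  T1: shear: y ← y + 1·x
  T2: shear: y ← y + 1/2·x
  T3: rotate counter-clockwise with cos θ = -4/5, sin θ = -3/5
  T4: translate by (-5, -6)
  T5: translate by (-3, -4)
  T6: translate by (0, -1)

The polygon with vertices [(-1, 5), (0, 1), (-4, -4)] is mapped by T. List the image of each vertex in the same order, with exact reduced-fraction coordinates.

image vertices: (-51/10, -66/5), (-37/5, -59/5), (-54/5, -3/5)

T1 shear: y ← y + 1·x: (-1, 5) → (-1, 4); (0, 1) → (0, 1); (-4, -4) → (-4, -8)
T2 shear: y ← y + 1/2·x: (-1, 4) → (-1, 7/2); (0, 1) → (0, 1); (-4, -8) → (-4, -10)
T3 rotate counter-clockwise with cos θ = -4/5, sin θ = -3/5: (-1, 7/2) → (29/10, -11/5); (0, 1) → (3/5, -4/5); (-4, -10) → (-14/5, 52/5)
T4 translate by (-5, -6): (29/10, -11/5) → (-21/10, -41/5); (3/5, -4/5) → (-22/5, -34/5); (-14/5, 52/5) → (-39/5, 22/5)
T5 translate by (-3, -4): (-21/10, -41/5) → (-51/10, -61/5); (-22/5, -34/5) → (-37/5, -54/5); (-39/5, 22/5) → (-54/5, 2/5)
T6 translate by (0, -1): (-51/10, -61/5) → (-51/10, -66/5); (-37/5, -54/5) → (-37/5, -59/5); (-54/5, 2/5) → (-54/5, -3/5)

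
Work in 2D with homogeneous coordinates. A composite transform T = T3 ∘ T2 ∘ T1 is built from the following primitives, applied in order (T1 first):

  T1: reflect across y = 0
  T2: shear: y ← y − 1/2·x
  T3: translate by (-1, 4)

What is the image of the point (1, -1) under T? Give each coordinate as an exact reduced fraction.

T(p) = (0, 9/2)

T1 reflect across y = 0: (1, -1) → (1, 1)
T2 shear: y ← y − 1/2·x: (1, 1) → (1, 1/2)
T3 translate by (-1, 4): (1, 1/2) → (0, 9/2)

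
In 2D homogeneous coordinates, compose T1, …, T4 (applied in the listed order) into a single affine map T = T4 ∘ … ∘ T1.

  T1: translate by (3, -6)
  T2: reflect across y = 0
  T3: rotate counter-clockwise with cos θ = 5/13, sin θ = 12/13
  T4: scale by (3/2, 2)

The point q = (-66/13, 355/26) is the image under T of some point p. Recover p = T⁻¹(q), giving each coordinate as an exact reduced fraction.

T1 = [1 0 3; 0 1 -6; 0 0 1]
T2·T1 = [1 0 3; 0 -1 6; 0 0 1]
T3·…·T1 = [5/13 12/13 -57/13; 12/13 -5/13 66/13; 0 0 1]
T4·…·T1 = [15/26 18/13 -171/26; 24/13 -10/13 132/13; 0 0 1]
det M = -3; M⁻¹ = [10/39 6/13 -3; 8/13 -5/26 6; 0 0 1]
M⁻¹ · (-66/13, 355/26)ᵀ = (2, 1/4)ᵀ

p = (2, 1/4)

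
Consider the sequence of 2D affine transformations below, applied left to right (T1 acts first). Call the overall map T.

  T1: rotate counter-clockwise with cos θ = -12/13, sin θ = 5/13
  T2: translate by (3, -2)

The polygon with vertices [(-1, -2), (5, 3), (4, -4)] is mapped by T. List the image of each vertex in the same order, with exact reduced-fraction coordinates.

T1 rotate counter-clockwise with cos θ = -12/13, sin θ = 5/13: (-1, -2) → (22/13, 19/13); (5, 3) → (-75/13, -11/13); (4, -4) → (-28/13, 68/13)
T2 translate by (3, -2): (22/13, 19/13) → (61/13, -7/13); (-75/13, -11/13) → (-36/13, -37/13); (-28/13, 68/13) → (11/13, 42/13)

image vertices: (61/13, -7/13), (-36/13, -37/13), (11/13, 42/13)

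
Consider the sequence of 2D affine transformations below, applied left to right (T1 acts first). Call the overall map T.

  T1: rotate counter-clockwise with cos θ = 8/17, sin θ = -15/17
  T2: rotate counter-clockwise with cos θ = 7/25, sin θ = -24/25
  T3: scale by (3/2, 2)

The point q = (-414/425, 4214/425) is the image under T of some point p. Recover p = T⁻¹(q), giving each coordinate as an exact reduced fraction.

T1 = [8/17 15/17 0; -15/17 8/17 0; 0 0 1]
T2·T1 = [-304/425 297/425 0; -297/425 -304/425 0; 0 0 1]
T3·…·T1 = [-456/425 891/850 0; -594/425 -608/425 0; 0 0 1]
det M = 3; M⁻¹ = [-608/1275 -297/850 0; 198/425 -152/425 0; 0 0 1]
M⁻¹ · (-414/425, 4214/425)ᵀ = (-3, -4)ᵀ

p = (-3, -4)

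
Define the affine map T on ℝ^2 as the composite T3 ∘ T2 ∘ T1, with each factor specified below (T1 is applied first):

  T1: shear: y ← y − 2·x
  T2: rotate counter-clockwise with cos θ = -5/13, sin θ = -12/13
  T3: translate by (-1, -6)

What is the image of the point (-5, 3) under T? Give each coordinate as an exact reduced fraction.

T(p) = (168/13, -83/13)

T1 shear: y ← y − 2·x: (-5, 3) → (-5, 13)
T2 rotate counter-clockwise with cos θ = -5/13, sin θ = -12/13: (-5, 13) → (181/13, -5/13)
T3 translate by (-1, -6): (181/13, -5/13) → (168/13, -83/13)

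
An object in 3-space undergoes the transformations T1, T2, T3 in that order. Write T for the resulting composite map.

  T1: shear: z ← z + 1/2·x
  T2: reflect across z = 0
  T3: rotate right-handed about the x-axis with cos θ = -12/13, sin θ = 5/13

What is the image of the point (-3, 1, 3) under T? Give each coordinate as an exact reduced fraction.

T(p) = (-3, -9/26, 23/13)

T1 shear: z ← z + 1/2·x: (-3, 1, 3) → (-3, 1, 3/2)
T2 reflect across z = 0: (-3, 1, 3/2) → (-3, 1, -3/2)
T3 rotate right-handed about the x-axis with cos θ = -12/13, sin θ = 5/13: (-3, 1, -3/2) → (-3, -9/26, 23/13)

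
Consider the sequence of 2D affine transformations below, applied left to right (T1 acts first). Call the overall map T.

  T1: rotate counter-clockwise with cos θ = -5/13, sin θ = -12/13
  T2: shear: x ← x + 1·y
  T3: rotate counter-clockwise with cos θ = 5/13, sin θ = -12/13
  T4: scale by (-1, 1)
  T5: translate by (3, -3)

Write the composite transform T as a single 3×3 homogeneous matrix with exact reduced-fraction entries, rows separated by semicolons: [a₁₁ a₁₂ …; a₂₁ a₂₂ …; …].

T1 = [-5/13 12/13 0; -12/13 -5/13 0; 0 0 1]
T2·T1 = [-17/13 7/13 0; -12/13 -5/13 0; 0 0 1]
T3·…·T1 = [-229/169 -25/169 0; 144/169 -109/169 0; 0 0 1]
T4·…·T1 = [229/169 25/169 0; 144/169 -109/169 0; 0 0 1]
T5·…·T1 = [229/169 25/169 3; 144/169 -109/169 -3; 0 0 1]

T = [229/169 25/169 3; 144/169 -109/169 -3; 0 0 1]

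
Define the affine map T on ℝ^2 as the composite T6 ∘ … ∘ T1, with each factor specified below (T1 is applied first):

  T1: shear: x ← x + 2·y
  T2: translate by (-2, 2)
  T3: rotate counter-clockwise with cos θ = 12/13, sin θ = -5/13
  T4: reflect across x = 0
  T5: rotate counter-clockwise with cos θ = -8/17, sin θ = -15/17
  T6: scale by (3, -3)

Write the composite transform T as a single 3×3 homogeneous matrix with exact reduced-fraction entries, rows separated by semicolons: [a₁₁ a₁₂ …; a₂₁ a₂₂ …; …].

T1 = [1 2 0; 0 1 0; 0 0 1]
T2·T1 = [1 2 -2; 0 1 2; 0 0 1]
T3·…·T1 = [12/13 29/13 -14/13; -5/13 2/13 34/13; 0 0 1]
T4·…·T1 = [-12/13 -29/13 14/13; -5/13 2/13 34/13; 0 0 1]
T5·…·T1 = [21/221 262/221 398/221; 220/221 419/221 -482/221; 0 0 1]
T6·…·T1 = [63/221 786/221 1194/221; -660/221 -1257/221 1446/221; 0 0 1]

T = [63/221 786/221 1194/221; -660/221 -1257/221 1446/221; 0 0 1]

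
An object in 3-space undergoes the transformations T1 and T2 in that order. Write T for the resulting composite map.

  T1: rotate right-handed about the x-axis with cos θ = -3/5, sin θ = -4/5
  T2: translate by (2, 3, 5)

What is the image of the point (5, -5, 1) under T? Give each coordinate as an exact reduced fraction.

T1 rotate right-handed about the x-axis with cos θ = -3/5, sin θ = -4/5: (5, -5, 1) → (5, 19/5, 17/5)
T2 translate by (2, 3, 5): (5, 19/5, 17/5) → (7, 34/5, 42/5)

T(p) = (7, 34/5, 42/5)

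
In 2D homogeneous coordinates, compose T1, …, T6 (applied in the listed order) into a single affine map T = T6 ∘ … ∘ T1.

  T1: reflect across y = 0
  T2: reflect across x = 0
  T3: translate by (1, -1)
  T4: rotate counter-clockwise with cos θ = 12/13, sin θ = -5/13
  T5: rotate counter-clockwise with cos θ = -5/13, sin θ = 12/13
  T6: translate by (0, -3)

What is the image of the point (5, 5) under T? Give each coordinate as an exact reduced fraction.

T1 reflect across y = 0: (5, 5) → (5, -5)
T2 reflect across x = 0: (5, -5) → (-5, -5)
T3 translate by (1, -1): (-5, -5) → (-4, -6)
T4 rotate counter-clockwise with cos θ = 12/13, sin θ = -5/13: (-4, -6) → (-6, -4)
T5 rotate counter-clockwise with cos θ = -5/13, sin θ = 12/13: (-6, -4) → (6, -4)
T6 translate by (0, -3): (6, -4) → (6, -7)

T(p) = (6, -7)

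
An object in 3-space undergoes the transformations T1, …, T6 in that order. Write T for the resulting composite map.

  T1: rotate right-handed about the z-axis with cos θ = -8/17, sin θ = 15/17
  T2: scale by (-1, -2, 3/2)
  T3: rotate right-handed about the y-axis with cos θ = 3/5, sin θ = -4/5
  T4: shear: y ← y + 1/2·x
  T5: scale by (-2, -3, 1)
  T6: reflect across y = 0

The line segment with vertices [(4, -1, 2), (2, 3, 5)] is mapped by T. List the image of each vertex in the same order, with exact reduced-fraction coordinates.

image vertices: (18/5, -267/10, 13/5), (654/85, -1341/170, 1253/170)

T1 rotate right-handed about the z-axis with cos θ = -8/17, sin θ = 15/17: (4, -1, 2) → (-1, 4, 2); (2, 3, 5) → (-61/17, 6/17, 5)
T2 scale by (-1, -2, 3/2): (-1, 4, 2) → (1, -8, 3); (-61/17, 6/17, 5) → (61/17, -12/17, 15/2)
T3 rotate right-handed about the y-axis with cos θ = 3/5, sin θ = -4/5: (1, -8, 3) → (-9/5, -8, 13/5); (61/17, -12/17, 15/2) → (-327/85, -12/17, 1253/170)
T4 shear: y ← y + 1/2·x: (-9/5, -8, 13/5) → (-9/5, -89/10, 13/5); (-327/85, -12/17, 1253/170) → (-327/85, -447/170, 1253/170)
T5 scale by (-2, -3, 1): (-9/5, -89/10, 13/5) → (18/5, 267/10, 13/5); (-327/85, -447/170, 1253/170) → (654/85, 1341/170, 1253/170)
T6 reflect across y = 0: (18/5, 267/10, 13/5) → (18/5, -267/10, 13/5); (654/85, 1341/170, 1253/170) → (654/85, -1341/170, 1253/170)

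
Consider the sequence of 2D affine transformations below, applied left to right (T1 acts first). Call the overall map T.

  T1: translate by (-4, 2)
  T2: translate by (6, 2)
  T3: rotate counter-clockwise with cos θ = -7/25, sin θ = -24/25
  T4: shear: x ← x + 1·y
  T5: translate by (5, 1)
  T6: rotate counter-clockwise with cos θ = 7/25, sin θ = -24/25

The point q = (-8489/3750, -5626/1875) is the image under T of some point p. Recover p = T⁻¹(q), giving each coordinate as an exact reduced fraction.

T1 = [1 0 -4; 0 1 2; 0 0 1]
T2·T1 = [1 0 2; 0 1 4; 0 0 1]
T3·…·T1 = [-7/25 24/25 82/25; -24/25 -7/25 -76/25; 0 0 1]
T4·…·T1 = [-31/25 17/25 6/25; -24/25 -7/25 -76/25; 0 0 1]
T5·…·T1 = [-31/25 17/25 131/25; -24/25 -7/25 -51/25; 0 0 1]
T6·…·T1 = [-793/625 -49/625 -307/625; 576/625 -457/625 -3501/625; 0 0 1]
det M = 1; M⁻¹ = [-457/625 49/625 2/25; -576/625 -793/625 -189/25; 0 0 1]
M⁻¹ · (-8489/3750, -5626/1875)ᵀ = (3/2, -5/3)ᵀ

p = (3/2, -5/3)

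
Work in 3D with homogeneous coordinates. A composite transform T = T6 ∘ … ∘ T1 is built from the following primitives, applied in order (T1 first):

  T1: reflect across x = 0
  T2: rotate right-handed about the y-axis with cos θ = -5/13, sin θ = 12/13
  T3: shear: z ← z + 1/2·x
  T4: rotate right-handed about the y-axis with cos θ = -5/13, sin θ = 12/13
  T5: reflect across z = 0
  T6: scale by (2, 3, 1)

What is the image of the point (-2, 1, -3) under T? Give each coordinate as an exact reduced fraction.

T(p) = (-308/169, 3, -712/169)

T1 reflect across x = 0: (-2, 1, -3) → (2, 1, -3)
T2 rotate right-handed about the y-axis with cos θ = -5/13, sin θ = 12/13: (2, 1, -3) → (-46/13, 1, -9/13)
T3 shear: z ← z + 1/2·x: (-46/13, 1, -9/13) → (-46/13, 1, -32/13)
T4 rotate right-handed about the y-axis with cos θ = -5/13, sin θ = 12/13: (-46/13, 1, -32/13) → (-154/169, 1, 712/169)
T5 reflect across z = 0: (-154/169, 1, 712/169) → (-154/169, 1, -712/169)
T6 scale by (2, 3, 1): (-154/169, 1, -712/169) → (-308/169, 3, -712/169)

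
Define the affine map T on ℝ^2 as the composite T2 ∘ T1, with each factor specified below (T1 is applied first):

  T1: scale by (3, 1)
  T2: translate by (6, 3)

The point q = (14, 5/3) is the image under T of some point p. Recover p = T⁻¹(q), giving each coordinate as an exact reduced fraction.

T1 = [3 0 0; 0 1 0; 0 0 1]
T2·T1 = [3 0 6; 0 1 3; 0 0 1]
det M = 3; M⁻¹ = [1/3 0 -2; 0 1 -3; 0 0 1]
M⁻¹ · (14, 5/3)ᵀ = (8/3, -4/3)ᵀ

p = (8/3, -4/3)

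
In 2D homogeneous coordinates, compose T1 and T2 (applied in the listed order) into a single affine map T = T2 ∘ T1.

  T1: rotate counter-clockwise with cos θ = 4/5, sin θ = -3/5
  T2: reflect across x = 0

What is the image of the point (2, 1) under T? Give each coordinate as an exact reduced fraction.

T1 rotate counter-clockwise with cos θ = 4/5, sin θ = -3/5: (2, 1) → (11/5, -2/5)
T2 reflect across x = 0: (11/5, -2/5) → (-11/5, -2/5)

T(p) = (-11/5, -2/5)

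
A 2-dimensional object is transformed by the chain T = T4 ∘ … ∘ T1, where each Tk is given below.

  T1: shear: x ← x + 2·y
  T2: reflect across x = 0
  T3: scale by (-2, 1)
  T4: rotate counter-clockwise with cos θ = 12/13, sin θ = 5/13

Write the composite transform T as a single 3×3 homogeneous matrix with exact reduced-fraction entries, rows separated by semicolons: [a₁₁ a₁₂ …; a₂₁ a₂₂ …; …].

T = [24/13 43/13 0; 10/13 32/13 0; 0 0 1]

T1 = [1 2 0; 0 1 0; 0 0 1]
T2·T1 = [-1 -2 0; 0 1 0; 0 0 1]
T3·…·T1 = [2 4 0; 0 1 0; 0 0 1]
T4·…·T1 = [24/13 43/13 0; 10/13 32/13 0; 0 0 1]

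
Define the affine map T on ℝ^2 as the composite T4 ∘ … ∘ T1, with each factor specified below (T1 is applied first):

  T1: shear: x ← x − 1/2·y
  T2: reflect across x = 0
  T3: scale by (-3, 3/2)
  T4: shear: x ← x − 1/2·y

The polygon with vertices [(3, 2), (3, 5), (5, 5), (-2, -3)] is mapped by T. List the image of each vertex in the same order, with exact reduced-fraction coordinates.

T1 shear: x ← x − 1/2·y: (3, 2) → (2, 2); (3, 5) → (1/2, 5); (5, 5) → (5/2, 5); (-2, -3) → (-1/2, -3)
T2 reflect across x = 0: (2, 2) → (-2, 2); (1/2, 5) → (-1/2, 5); (5/2, 5) → (-5/2, 5); (-1/2, -3) → (1/2, -3)
T3 scale by (-3, 3/2): (-2, 2) → (6, 3); (-1/2, 5) → (3/2, 15/2); (-5/2, 5) → (15/2, 15/2); (1/2, -3) → (-3/2, -9/2)
T4 shear: x ← x − 1/2·y: (6, 3) → (9/2, 3); (3/2, 15/2) → (-9/4, 15/2); (15/2, 15/2) → (15/4, 15/2); (-3/2, -9/2) → (3/4, -9/2)

image vertices: (9/2, 3), (-9/4, 15/2), (15/4, 15/2), (3/4, -9/2)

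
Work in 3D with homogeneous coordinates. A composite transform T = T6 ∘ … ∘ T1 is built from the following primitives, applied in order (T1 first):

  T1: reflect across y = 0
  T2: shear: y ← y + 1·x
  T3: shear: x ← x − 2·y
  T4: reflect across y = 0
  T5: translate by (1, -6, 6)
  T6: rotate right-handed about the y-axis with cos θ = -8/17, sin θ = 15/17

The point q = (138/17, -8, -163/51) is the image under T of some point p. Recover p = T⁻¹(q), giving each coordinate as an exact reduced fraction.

p = (2, 0, 8/3)

T1 = [1 0 0 0; 0 -1 0 0; 0 0 1 0; 0 0 0 1]
T2·T1 = [1 0 0 0; 1 -1 0 0; 0 0 1 0; 0 0 0 1]
T3·…·T1 = [-1 2 0 0; 1 -1 0 0; 0 0 1 0; 0 0 0 1]
T4·…·T1 = [-1 2 0 0; -1 1 0 0; 0 0 1 0; 0 0 0 1]
T5·…·T1 = [-1 2 0 1; -1 1 0 -6; 0 0 1 6; 0 0 0 1]
T6·…·T1 = [8/17 -16/17 15/17 82/17; -1 1 0 -6; 15/17 -30/17 -8/17 -63/17; 0 0 0 1]
det M = 1; M⁻¹ = [-8/17 -2 -15/17 -13; -8/17 -1 -15/17 -7; 15/17 0 -8/17 -6; 0 0 0 1]
M⁻¹ · (138/17, -8, -163/51)ᵀ = (2, 0, 8/3)ᵀ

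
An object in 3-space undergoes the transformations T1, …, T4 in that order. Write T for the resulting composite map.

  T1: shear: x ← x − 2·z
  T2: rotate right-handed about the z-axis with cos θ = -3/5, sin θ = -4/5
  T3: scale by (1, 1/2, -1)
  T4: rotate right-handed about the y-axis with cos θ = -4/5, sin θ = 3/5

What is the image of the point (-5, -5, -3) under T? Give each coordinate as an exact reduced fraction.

T(p) = (137/25, 11/10, 9/25)

T1 shear: x ← x − 2·z: (-5, -5, -3) → (1, -5, -3)
T2 rotate right-handed about the z-axis with cos θ = -3/5, sin θ = -4/5: (1, -5, -3) → (-23/5, 11/5, -3)
T3 scale by (1, 1/2, -1): (-23/5, 11/5, -3) → (-23/5, 11/10, 3)
T4 rotate right-handed about the y-axis with cos θ = -4/5, sin θ = 3/5: (-23/5, 11/10, 3) → (137/25, 11/10, 9/25)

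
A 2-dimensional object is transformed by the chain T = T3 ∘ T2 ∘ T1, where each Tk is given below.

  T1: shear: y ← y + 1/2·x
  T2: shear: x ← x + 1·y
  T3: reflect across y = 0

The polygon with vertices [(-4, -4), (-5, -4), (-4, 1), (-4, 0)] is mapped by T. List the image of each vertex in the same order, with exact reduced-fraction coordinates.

image vertices: (-10, 6), (-23/2, 13/2), (-5, 1), (-6, 2)

T1 shear: y ← y + 1/2·x: (-4, -4) → (-4, -6); (-5, -4) → (-5, -13/2); (-4, 1) → (-4, -1); (-4, 0) → (-4, -2)
T2 shear: x ← x + 1·y: (-4, -6) → (-10, -6); (-5, -13/2) → (-23/2, -13/2); (-4, -1) → (-5, -1); (-4, -2) → (-6, -2)
T3 reflect across y = 0: (-10, -6) → (-10, 6); (-23/2, -13/2) → (-23/2, 13/2); (-5, -1) → (-5, 1); (-6, -2) → (-6, 2)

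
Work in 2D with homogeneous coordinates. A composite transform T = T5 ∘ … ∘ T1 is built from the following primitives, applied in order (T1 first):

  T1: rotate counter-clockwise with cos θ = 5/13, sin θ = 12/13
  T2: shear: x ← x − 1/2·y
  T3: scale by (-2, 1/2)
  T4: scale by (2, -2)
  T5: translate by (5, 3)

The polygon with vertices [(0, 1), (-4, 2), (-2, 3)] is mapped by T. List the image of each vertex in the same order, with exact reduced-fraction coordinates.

T1 rotate counter-clockwise with cos θ = 5/13, sin θ = 12/13: (0, 1) → (-12/13, 5/13); (-4, 2) → (-44/13, -38/13); (-2, 3) → (-46/13, -9/13)
T2 shear: x ← x − 1/2·y: (-12/13, 5/13) → (-29/26, 5/13); (-44/13, -38/13) → (-25/13, -38/13); (-46/13, -9/13) → (-83/26, -9/13)
T3 scale by (-2, 1/2): (-29/26, 5/13) → (29/13, 5/26); (-25/13, -38/13) → (50/13, -19/13); (-83/26, -9/13) → (83/13, -9/26)
T4 scale by (2, -2): (29/13, 5/26) → (58/13, -5/13); (50/13, -19/13) → (100/13, 38/13); (83/13, -9/26) → (166/13, 9/13)
T5 translate by (5, 3): (58/13, -5/13) → (123/13, 34/13); (100/13, 38/13) → (165/13, 77/13); (166/13, 9/13) → (231/13, 48/13)

image vertices: (123/13, 34/13), (165/13, 77/13), (231/13, 48/13)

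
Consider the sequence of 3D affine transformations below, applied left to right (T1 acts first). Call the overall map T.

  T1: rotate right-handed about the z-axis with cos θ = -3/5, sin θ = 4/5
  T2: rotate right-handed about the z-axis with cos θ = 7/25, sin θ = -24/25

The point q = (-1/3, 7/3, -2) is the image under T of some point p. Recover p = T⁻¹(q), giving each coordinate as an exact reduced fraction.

T1 = [-3/5 -4/5 0 0; 4/5 -3/5 0 0; 0 0 1 0; 0 0 0 1]
T2·T1 = [3/5 -4/5 0 0; 4/5 3/5 0 0; 0 0 1 0; 0 0 0 1]
det M = 1; M⁻¹ = [3/5 4/5 0 0; -4/5 3/5 0 0; 0 0 1 0; 0 0 0 1]
M⁻¹ · (-1/3, 7/3, -2)ᵀ = (5/3, 5/3, -2)ᵀ

p = (5/3, 5/3, -2)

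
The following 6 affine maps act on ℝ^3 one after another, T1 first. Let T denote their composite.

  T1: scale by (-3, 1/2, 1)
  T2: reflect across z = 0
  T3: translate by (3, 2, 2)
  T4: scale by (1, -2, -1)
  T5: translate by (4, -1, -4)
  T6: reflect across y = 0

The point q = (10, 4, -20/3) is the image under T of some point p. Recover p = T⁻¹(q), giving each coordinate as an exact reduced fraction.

p = (-1, -1, -2/3)

T1 = [-3 0 0 0; 0 1/2 0 0; 0 0 1 0; 0 0 0 1]
T2·T1 = [-3 0 0 0; 0 1/2 0 0; 0 0 -1 0; 0 0 0 1]
T3·…·T1 = [-3 0 0 3; 0 1/2 0 2; 0 0 -1 2; 0 0 0 1]
T4·…·T1 = [-3 0 0 3; 0 -1 0 -4; 0 0 1 -2; 0 0 0 1]
T5·…·T1 = [-3 0 0 7; 0 -1 0 -5; 0 0 1 -6; 0 0 0 1]
T6·…·T1 = [-3 0 0 7; 0 1 0 5; 0 0 1 -6; 0 0 0 1]
det M = -3; M⁻¹ = [-1/3 0 0 7/3; 0 1 0 -5; 0 0 1 6; 0 0 0 1]
M⁻¹ · (10, 4, -20/3)ᵀ = (-1, -1, -2/3)ᵀ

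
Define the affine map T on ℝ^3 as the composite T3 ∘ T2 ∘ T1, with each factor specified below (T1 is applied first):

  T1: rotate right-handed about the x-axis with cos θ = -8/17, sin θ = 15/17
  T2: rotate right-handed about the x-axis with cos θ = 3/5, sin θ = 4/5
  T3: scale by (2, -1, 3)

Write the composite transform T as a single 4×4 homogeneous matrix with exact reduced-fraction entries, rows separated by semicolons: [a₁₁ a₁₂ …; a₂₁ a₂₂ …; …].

T = [2 0 0 0; 0 84/85 13/85 0; 0 39/85 -252/85 0; 0 0 0 1]

T1 = [1 0 0 0; 0 -8/17 -15/17 0; 0 15/17 -8/17 0; 0 0 0 1]
T2·T1 = [1 0 0 0; 0 -84/85 -13/85 0; 0 13/85 -84/85 0; 0 0 0 1]
T3·…·T1 = [2 0 0 0; 0 84/85 13/85 0; 0 39/85 -252/85 0; 0 0 0 1]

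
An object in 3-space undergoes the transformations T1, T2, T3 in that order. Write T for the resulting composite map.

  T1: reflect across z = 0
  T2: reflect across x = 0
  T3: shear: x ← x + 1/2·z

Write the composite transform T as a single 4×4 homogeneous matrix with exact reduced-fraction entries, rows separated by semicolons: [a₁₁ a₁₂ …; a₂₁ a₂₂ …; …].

T1 = [1 0 0 0; 0 1 0 0; 0 0 -1 0; 0 0 0 1]
T2·T1 = [-1 0 0 0; 0 1 0 0; 0 0 -1 0; 0 0 0 1]
T3·…·T1 = [-1 0 -1/2 0; 0 1 0 0; 0 0 -1 0; 0 0 0 1]

T = [-1 0 -1/2 0; 0 1 0 0; 0 0 -1 0; 0 0 0 1]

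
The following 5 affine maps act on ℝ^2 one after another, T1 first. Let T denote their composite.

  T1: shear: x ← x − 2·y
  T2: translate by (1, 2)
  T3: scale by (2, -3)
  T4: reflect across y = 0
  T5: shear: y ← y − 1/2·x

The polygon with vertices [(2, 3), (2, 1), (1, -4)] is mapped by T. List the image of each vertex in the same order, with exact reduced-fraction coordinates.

T1 shear: x ← x − 2·y: (2, 3) → (-4, 3); (2, 1) → (0, 1); (1, -4) → (9, -4)
T2 translate by (1, 2): (-4, 3) → (-3, 5); (0, 1) → (1, 3); (9, -4) → (10, -2)
T3 scale by (2, -3): (-3, 5) → (-6, -15); (1, 3) → (2, -9); (10, -2) → (20, 6)
T4 reflect across y = 0: (-6, -15) → (-6, 15); (2, -9) → (2, 9); (20, 6) → (20, -6)
T5 shear: y ← y − 1/2·x: (-6, 15) → (-6, 18); (2, 9) → (2, 8); (20, -6) → (20, -16)

image vertices: (-6, 18), (2, 8), (20, -16)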